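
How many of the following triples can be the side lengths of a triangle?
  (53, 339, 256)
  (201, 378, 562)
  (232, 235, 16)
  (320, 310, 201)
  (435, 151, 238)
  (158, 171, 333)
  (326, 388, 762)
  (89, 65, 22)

(53,256,339): 53+256 ≤ 339 → not valid
(201,378,562): 201+378 > 562 → valid
(16,232,235): 16+232 > 235 → valid
(201,310,320): 201+310 > 320 → valid
(151,238,435): 151+238 ≤ 435 → not valid
(158,171,333): 158+171 ≤ 333 → not valid
(326,388,762): 326+388 ≤ 762 → not valid
(22,65,89): 22+65 ≤ 89 → not valid
3 of the 8 triples form a triangle.

3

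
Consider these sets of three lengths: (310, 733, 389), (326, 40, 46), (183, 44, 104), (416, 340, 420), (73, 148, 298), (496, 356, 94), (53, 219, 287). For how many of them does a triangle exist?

1

(310,389,733): 310+389 ≤ 733 → not valid
(40,46,326): 40+46 ≤ 326 → not valid
(44,104,183): 44+104 ≤ 183 → not valid
(340,416,420): 340+416 > 420 → valid
(73,148,298): 73+148 ≤ 298 → not valid
(94,356,496): 94+356 ≤ 496 → not valid
(53,219,287): 53+219 ≤ 287 → not valid
1 of the 7 triples forms a triangle.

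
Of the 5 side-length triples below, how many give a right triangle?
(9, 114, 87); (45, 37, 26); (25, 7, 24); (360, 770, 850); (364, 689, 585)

(9,114,87): 9+87 ≤ 114, not a triangle
(45,37,26): 26²+37² = 2045 > 2025 = 45² → acute
(25,7,24): 7²+24² = 625 = 25² → right
(360,770,850): 360²+770² = 722500 = 850² → right
(364,689,585): 364²+585² = 474721 = 689² → right
3 of the 5 are right.

3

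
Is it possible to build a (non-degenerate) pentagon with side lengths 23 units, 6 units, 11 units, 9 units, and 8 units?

Yes

A pentagon exists iff every side is shorter than the sum of the others — equivalently, the longest side is less than the sum of the rest.
Longest side 23 < 34 (sum of the remaining 4), so yes.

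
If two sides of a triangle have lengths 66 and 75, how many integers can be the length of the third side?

The third side lies in the open interval (9, 141).
Integers from 10 to 140 inclusive: 140 − 10 + 1 = 131.

131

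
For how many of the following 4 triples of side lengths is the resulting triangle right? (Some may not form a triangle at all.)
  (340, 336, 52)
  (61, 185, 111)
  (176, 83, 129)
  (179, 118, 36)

(340,336,52): 52²+336² = 115600 = 340² → right
(61,185,111): 61+111 ≤ 185, not a triangle
(176,83,129): 83²+129² = 23530 < 30976 = 176² → obtuse
(179,118,36): 36+118 ≤ 179, not a triangle
1 of the 4 is right.

1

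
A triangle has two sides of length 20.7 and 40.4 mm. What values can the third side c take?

By the triangle inequality, c must be less than 20.7 + 40.4 = 61.1 and greater than |20.7 − 40.4| = 19.7.

19.7 < c < 61.1 (mm)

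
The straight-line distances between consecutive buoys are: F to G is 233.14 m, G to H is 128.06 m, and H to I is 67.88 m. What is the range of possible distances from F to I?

The maximum is all hops collinear in one direction: 233.14 + 128.06 + 67.88 = 429.08.
The longest hop is 233.14; the others sum to 195.94. Folding the others back against it leaves at least 233.14 − 195.94 = 37.20.

37.20 ≤ FI ≤ 429.08 m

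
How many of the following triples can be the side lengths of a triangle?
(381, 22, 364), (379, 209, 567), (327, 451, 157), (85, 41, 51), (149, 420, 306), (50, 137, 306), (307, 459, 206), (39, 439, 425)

(22,364,381): 22+364 > 381 → valid
(209,379,567): 209+379 > 567 → valid
(157,327,451): 157+327 > 451 → valid
(41,51,85): 41+51 > 85 → valid
(149,306,420): 149+306 > 420 → valid
(50,137,306): 50+137 ≤ 306 → not valid
(206,307,459): 206+307 > 459 → valid
(39,425,439): 39+425 > 439 → valid
7 of the 8 triples form a triangle.

7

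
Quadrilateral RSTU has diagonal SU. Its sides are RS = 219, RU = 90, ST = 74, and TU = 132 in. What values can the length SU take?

129 < SU < 206

From triangle RSU: |219 − 90| < SU < 219 + 90, i.e. 129 < SU < 309.
From triangle TSU: 58 < SU < 206.
Both must hold, so SU lies in the intersection.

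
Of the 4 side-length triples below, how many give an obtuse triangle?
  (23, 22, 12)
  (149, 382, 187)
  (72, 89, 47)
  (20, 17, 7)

(23,22,12): 12²+22² = 628 > 529 = 23² → acute
(149,382,187): 149+187 ≤ 382, not a triangle
(72,89,47): 47²+72² = 7393 < 7921 = 89² → obtuse
(20,17,7): 7²+17² = 338 < 400 = 20² → obtuse
2 of the 4 are obtuse.

2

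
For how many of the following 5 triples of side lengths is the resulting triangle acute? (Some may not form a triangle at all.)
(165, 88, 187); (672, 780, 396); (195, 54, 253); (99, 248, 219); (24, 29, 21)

1

(165,88,187): 88²+165² = 34969 = 187² → right
(672,780,396): 396²+672² = 608400 = 780² → right
(195,54,253): 54+195 ≤ 253, not a triangle
(99,248,219): 99²+219² = 57762 < 61504 = 248² → obtuse
(24,29,21): 21²+24² = 1017 > 841 = 29² → acute
1 of the 5 is acute.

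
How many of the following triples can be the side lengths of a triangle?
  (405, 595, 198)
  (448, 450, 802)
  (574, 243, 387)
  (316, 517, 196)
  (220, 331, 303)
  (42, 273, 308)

(198,405,595): 198+405 > 595 → valid
(448,450,802): 448+450 > 802 → valid
(243,387,574): 243+387 > 574 → valid
(196,316,517): 196+316 ≤ 517 → not valid
(220,303,331): 220+303 > 331 → valid
(42,273,308): 42+273 > 308 → valid
5 of the 6 triples form a triangle.

5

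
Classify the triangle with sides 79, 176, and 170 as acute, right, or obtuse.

Compare the square of the longest side to the sum of squares of the other two: 79² + 170² = 35141 > 30976 = 176².

acute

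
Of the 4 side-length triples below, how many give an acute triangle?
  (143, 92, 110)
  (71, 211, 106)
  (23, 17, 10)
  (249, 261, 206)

2

(143,92,110): 92²+110² = 20564 > 20449 = 143² → acute
(71,211,106): 71+106 ≤ 211, not a triangle
(23,17,10): 10²+17² = 389 < 529 = 23² → obtuse
(249,261,206): 206²+249² = 104437 > 68121 = 261² → acute
2 of the 4 are acute.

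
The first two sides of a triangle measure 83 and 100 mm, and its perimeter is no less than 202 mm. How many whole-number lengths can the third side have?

164

Triangle inequality: 17 < x < 183. Perimeter ≥ 202 gives x ≥ 202 − 83 − 100 = 19.
So 19 ≤ x < 183; integers 19 through 182: 164 values.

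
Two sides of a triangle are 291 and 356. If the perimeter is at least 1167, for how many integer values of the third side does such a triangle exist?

127

Triangle inequality: 65 < x < 647. Perimeter ≥ 1167 gives x ≥ 1167 − 291 − 356 = 520.
So 520 ≤ x < 647; integers 520 through 646: 127 values.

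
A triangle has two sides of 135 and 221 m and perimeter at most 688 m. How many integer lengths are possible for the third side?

246

Triangle inequality: 86 < x < 356. Perimeter ≤ 688 gives x ≤ 688 − 135 − 221 = 332.
So 86 < x ≤ 332; integers 87 through 332: 246 values.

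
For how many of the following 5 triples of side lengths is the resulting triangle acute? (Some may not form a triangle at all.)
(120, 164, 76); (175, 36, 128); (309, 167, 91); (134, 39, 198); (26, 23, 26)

(120,164,76): 76²+120² = 20176 < 26896 = 164² → obtuse
(175,36,128): 36+128 ≤ 175, not a triangle
(309,167,91): 91+167 ≤ 309, not a triangle
(134,39,198): 39+134 ≤ 198, not a triangle
(26,23,26): 23²+26² = 1205 > 676 = 26² → acute
1 of the 5 is acute.

1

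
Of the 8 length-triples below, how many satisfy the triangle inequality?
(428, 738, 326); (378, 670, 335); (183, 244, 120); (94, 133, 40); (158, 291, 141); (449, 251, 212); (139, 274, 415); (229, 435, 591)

7

(326,428,738): 326+428 > 738 → valid
(335,378,670): 335+378 > 670 → valid
(120,183,244): 120+183 > 244 → valid
(40,94,133): 40+94 > 133 → valid
(141,158,291): 141+158 > 291 → valid
(212,251,449): 212+251 > 449 → valid
(139,274,415): 139+274 ≤ 415 → not valid
(229,435,591): 229+435 > 591 → valid
7 of the 8 triples form a triangle.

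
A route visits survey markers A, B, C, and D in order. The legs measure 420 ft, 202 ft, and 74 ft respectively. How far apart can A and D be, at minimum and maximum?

The maximum is all hops collinear in one direction: 420 + 202 + 74 = 696.
The longest hop is 420; the others sum to 276. Folding the others back against it leaves at least 420 − 276 = 144.

144 ≤ AD ≤ 696 ft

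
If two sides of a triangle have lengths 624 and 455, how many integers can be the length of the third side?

909

The third side lies in the open interval (169, 1079).
Integers from 170 to 1078 inclusive: 1078 − 170 + 1 = 909.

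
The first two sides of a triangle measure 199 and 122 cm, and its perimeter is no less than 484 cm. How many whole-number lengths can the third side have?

158

Triangle inequality: 77 < x < 321. Perimeter ≥ 484 gives x ≥ 484 − 199 − 122 = 163.
So 163 ≤ x < 321; integers 163 through 320: 158 values.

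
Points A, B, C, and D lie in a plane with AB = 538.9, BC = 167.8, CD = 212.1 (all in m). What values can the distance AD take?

The maximum is all hops collinear in one direction: 538.9 + 167.8 + 212.1 = 918.8.
The longest hop is 538.9; the others sum to 379.9. Folding the others back against it leaves at least 538.9 − 379.9 = 159.0.

159.0 ≤ AD ≤ 918.8 m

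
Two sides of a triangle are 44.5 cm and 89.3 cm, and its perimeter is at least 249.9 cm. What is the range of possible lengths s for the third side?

116.1 ≤ s < 133.8

Triangle inequality alone gives 44.8 < s < 133.8.
The perimeter condition gives s ≥ 249.9 − 44.5 − 89.3 = 116.1.
Intersecting the two: 116.1 ≤ s < 133.8.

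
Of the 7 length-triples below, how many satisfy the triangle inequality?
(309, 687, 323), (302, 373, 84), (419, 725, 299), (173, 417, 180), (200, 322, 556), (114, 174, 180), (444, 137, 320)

3

(309,323,687): 309+323 ≤ 687 → not valid
(84,302,373): 84+302 > 373 → valid
(299,419,725): 299+419 ≤ 725 → not valid
(173,180,417): 173+180 ≤ 417 → not valid
(200,322,556): 200+322 ≤ 556 → not valid
(114,174,180): 114+174 > 180 → valid
(137,320,444): 137+320 > 444 → valid
3 of the 7 triples form a triangle.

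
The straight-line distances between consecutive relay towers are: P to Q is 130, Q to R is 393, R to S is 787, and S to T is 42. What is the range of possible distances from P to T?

The maximum is all hops collinear in one direction: 130 + 393 + 787 + 42 = 1352.
The longest hop is 787; the others sum to 565. Folding the others back against it leaves at least 787 − 565 = 222.

222 ≤ PT ≤ 1352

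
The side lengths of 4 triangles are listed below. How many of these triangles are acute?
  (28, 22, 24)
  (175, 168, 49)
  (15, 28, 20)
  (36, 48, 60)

(28,22,24): 22²+24² = 1060 > 784 = 28² → acute
(175,168,49): 49²+168² = 30625 = 175² → right
(15,28,20): 15²+20² = 625 < 784 = 28² → obtuse
(36,48,60): 36²+48² = 3600 = 60² → right
1 of the 4 is acute.

1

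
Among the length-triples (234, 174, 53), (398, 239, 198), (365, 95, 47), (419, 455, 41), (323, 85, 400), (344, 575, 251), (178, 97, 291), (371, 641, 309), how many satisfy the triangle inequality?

5

(53,174,234): 53+174 ≤ 234 → not valid
(198,239,398): 198+239 > 398 → valid
(47,95,365): 47+95 ≤ 365 → not valid
(41,419,455): 41+419 > 455 → valid
(85,323,400): 85+323 > 400 → valid
(251,344,575): 251+344 > 575 → valid
(97,178,291): 97+178 ≤ 291 → not valid
(309,371,641): 309+371 > 641 → valid
5 of the 8 triples form a triangle.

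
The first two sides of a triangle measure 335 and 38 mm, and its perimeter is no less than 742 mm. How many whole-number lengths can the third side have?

4

Triangle inequality: 297 < x < 373. Perimeter ≥ 742 gives x ≥ 742 − 335 − 38 = 369.
So 369 ≤ x < 373; integers 369 through 372: 4 values.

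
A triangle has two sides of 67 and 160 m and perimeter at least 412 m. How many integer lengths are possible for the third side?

Triangle inequality: 93 < x < 227. Perimeter ≥ 412 gives x ≥ 412 − 67 − 160 = 185.
So 185 ≤ x < 227; integers 185 through 226: 42 values.

42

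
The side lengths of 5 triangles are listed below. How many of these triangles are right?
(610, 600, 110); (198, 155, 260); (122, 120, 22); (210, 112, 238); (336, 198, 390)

(610,600,110): 110²+600² = 372100 = 610² → right
(198,155,260): 155²+198² = 63229 < 67600 = 260² → obtuse
(122,120,22): 22²+120² = 14884 = 122² → right
(210,112,238): 112²+210² = 56644 = 238² → right
(336,198,390): 198²+336² = 152100 = 390² → right
4 of the 5 are right.

4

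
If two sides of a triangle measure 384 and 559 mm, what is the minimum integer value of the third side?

176

The third side must be strictly greater than |384 − 559| = 175.
The smallest integer above 175 is 176.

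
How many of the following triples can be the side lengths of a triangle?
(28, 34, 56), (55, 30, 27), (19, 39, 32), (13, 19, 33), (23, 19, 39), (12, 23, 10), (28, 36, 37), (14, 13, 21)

6

(28,34,56): 28+34 > 56 → valid
(27,30,55): 27+30 > 55 → valid
(19,32,39): 19+32 > 39 → valid
(13,19,33): 13+19 ≤ 33 → not valid
(19,23,39): 19+23 > 39 → valid
(10,12,23): 10+12 ≤ 23 → not valid
(28,36,37): 28+36 > 37 → valid
(13,14,21): 13+14 > 21 → valid
6 of the 8 triples form a triangle.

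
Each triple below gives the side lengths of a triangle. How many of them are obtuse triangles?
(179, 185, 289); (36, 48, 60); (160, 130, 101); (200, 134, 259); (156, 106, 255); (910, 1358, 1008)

(179,185,289): 179²+185² = 66266 < 83521 = 289² → obtuse
(36,48,60): 36²+48² = 3600 = 60² → right
(160,130,101): 101²+130² = 27101 > 25600 = 160² → acute
(200,134,259): 134²+200² = 57956 < 67081 = 259² → obtuse
(156,106,255): 106²+156² = 35572 < 65025 = 255² → obtuse
(910,1358,1008): 910²+1008² = 1844164 = 1358² → right
3 of the 6 are obtuse.

3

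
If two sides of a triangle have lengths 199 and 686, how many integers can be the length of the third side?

The third side lies in the open interval (487, 885).
Integers from 488 to 884 inclusive: 884 − 488 + 1 = 397.

397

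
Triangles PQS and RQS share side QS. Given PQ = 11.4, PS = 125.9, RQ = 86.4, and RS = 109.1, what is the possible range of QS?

114.5 < QS < 137.3

From triangle PQS: |11.4 − 125.9| < QS < 11.4 + 125.9, i.e. 114.5 < QS < 137.3.
From triangle RQS: 22.7 < QS < 195.5.
Both must hold, so QS lies in the intersection.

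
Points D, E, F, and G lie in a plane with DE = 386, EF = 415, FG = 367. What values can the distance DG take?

The maximum is all hops collinear in one direction: 386 + 415 + 367 = 1168.
The longest hop is 415; the others sum to 753. Since 415 ≤ 753, the path can fold back on itself completely, so the minimum distance is 0.

0 ≤ DG ≤ 1168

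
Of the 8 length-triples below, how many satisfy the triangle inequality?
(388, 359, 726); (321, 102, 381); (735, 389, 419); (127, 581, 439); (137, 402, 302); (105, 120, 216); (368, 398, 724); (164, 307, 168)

7

(359,388,726): 359+388 > 726 → valid
(102,321,381): 102+321 > 381 → valid
(389,419,735): 389+419 > 735 → valid
(127,439,581): 127+439 ≤ 581 → not valid
(137,302,402): 137+302 > 402 → valid
(105,120,216): 105+120 > 216 → valid
(368,398,724): 368+398 > 724 → valid
(164,168,307): 164+168 > 307 → valid
7 of the 8 triples form a triangle.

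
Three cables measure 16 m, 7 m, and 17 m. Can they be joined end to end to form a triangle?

Yes

The longest side is 17, and the other two sum to 23.
Since 23 > 17, the triangle inequality holds.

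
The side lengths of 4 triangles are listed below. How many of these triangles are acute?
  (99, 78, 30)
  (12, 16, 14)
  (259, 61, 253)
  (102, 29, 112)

(99,78,30): 30²+78² = 6984 < 9801 = 99² → obtuse
(12,16,14): 12²+14² = 340 > 256 = 16² → acute
(259,61,253): 61²+253² = 67730 > 67081 = 259² → acute
(102,29,112): 29²+102² = 11245 < 12544 = 112² → obtuse
2 of the 4 are acute.

2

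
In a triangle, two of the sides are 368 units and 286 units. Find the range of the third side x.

By the triangle inequality, x must be less than 368 + 286 = 654 and greater than |368 − 286| = 82.

82 < x < 654 (units)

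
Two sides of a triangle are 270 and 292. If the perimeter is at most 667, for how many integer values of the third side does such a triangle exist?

83

Triangle inequality: 22 < x < 562. Perimeter ≤ 667 gives x ≤ 667 − 270 − 292 = 105.
So 22 < x ≤ 105; integers 23 through 105: 83 values.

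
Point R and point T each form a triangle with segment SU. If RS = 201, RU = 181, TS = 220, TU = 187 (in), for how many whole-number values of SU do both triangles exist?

From triangle RSU: 20 < SU < 382.
From triangle TSU: 33 < SU < 407.
Intersection: 33 < SU < 382, so integers 34 through 381: 348 values.

348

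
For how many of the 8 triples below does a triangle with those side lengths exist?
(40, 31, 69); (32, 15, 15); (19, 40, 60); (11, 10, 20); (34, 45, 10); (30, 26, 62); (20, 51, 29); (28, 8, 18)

2

(31,40,69): 31+40 > 69 → valid
(15,15,32): 15+15 ≤ 32 → not valid
(19,40,60): 19+40 ≤ 60 → not valid
(10,11,20): 10+11 > 20 → valid
(10,34,45): 10+34 ≤ 45 → not valid
(26,30,62): 26+30 ≤ 62 → not valid
(20,29,51): 20+29 ≤ 51 → not valid
(8,18,28): 8+18 ≤ 28 → not valid
2 of the 8 triples form a triangle.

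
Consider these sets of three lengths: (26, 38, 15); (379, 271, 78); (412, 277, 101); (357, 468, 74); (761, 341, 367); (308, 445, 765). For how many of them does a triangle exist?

1

(15,26,38): 15+26 > 38 → valid
(78,271,379): 78+271 ≤ 379 → not valid
(101,277,412): 101+277 ≤ 412 → not valid
(74,357,468): 74+357 ≤ 468 → not valid
(341,367,761): 341+367 ≤ 761 → not valid
(308,445,765): 308+445 ≤ 765 → not valid
1 of the 6 triples forms a triangle.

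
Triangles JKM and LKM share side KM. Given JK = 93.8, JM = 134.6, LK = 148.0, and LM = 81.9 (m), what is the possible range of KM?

From triangle JKM: |93.8 − 134.6| < KM < 93.8 + 134.6, i.e. 40.8 < KM < 228.4.
From triangle LKM: 66.1 < KM < 229.9.
Both must hold, so KM lies in the intersection.

66.1 < KM < 228.4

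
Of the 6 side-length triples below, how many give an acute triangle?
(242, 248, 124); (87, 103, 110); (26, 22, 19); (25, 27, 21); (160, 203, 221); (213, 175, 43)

(242,248,124): 124²+242² = 73940 > 61504 = 248² → acute
(87,103,110): 87²+103² = 18178 > 12100 = 110² → acute
(26,22,19): 19²+22² = 845 > 676 = 26² → acute
(25,27,21): 21²+25² = 1066 > 729 = 27² → acute
(160,203,221): 160²+203² = 66809 > 48841 = 221² → acute
(213,175,43): 43²+175² = 32474 < 45369 = 213² → obtuse
5 of the 6 are acute.

5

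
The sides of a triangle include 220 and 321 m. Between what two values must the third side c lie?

101 < c < 541

By the triangle inequality, c must be less than 220 + 321 = 541 and greater than |220 − 321| = 101.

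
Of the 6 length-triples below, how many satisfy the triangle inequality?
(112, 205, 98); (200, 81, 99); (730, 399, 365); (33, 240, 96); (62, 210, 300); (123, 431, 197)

(98,112,205): 98+112 > 205 → valid
(81,99,200): 81+99 ≤ 200 → not valid
(365,399,730): 365+399 > 730 → valid
(33,96,240): 33+96 ≤ 240 → not valid
(62,210,300): 62+210 ≤ 300 → not valid
(123,197,431): 123+197 ≤ 431 → not valid
2 of the 6 triples form a triangle.

2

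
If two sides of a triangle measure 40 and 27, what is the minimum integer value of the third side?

14

The third side must be strictly greater than |40 − 27| = 13.
The smallest integer above 13 is 14.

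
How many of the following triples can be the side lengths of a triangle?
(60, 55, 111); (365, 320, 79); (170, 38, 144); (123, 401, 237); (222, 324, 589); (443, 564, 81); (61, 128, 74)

(55,60,111): 55+60 > 111 → valid
(79,320,365): 79+320 > 365 → valid
(38,144,170): 38+144 > 170 → valid
(123,237,401): 123+237 ≤ 401 → not valid
(222,324,589): 222+324 ≤ 589 → not valid
(81,443,564): 81+443 ≤ 564 → not valid
(61,74,128): 61+74 > 128 → valid
4 of the 7 triples form a triangle.

4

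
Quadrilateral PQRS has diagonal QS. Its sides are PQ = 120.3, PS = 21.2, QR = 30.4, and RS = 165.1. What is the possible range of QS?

134.7 < QS < 141.5

From triangle PQS: |120.3 − 21.2| < QS < 120.3 + 21.2, i.e. 99.1 < QS < 141.5.
From triangle RQS: 134.7 < QS < 195.5.
Both must hold, so QS lies in the intersection.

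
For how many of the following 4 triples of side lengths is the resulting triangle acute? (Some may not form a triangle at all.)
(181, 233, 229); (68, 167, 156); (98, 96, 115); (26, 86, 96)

3

(181,233,229): 181²+229² = 85202 > 54289 = 233² → acute
(68,167,156): 68²+156² = 28960 > 27889 = 167² → acute
(98,96,115): 96²+98² = 18820 > 13225 = 115² → acute
(26,86,96): 26²+86² = 8072 < 9216 = 96² → obtuse
3 of the 4 are acute.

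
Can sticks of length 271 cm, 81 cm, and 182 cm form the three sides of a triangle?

The longest side is 271, but the other two sum to only 263.
263 < 271, so the triangle inequality fails.

No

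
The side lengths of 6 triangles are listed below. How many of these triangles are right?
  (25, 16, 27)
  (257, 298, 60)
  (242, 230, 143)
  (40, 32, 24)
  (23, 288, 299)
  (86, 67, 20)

1

(25,16,27): 16²+25² = 881 > 729 = 27² → acute
(257,298,60): 60²+257² = 69649 < 88804 = 298² → obtuse
(242,230,143): 143²+230² = 73349 > 58564 = 242² → acute
(40,32,24): 24²+32² = 1600 = 40² → right
(23,288,299): 23²+288² = 83473 < 89401 = 299² → obtuse
(86,67,20): 20²+67² = 4889 < 7396 = 86² → obtuse
1 of the 6 is right.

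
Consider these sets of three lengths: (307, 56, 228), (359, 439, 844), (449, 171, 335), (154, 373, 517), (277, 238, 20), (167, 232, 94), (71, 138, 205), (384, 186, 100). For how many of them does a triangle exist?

4

(56,228,307): 56+228 ≤ 307 → not valid
(359,439,844): 359+439 ≤ 844 → not valid
(171,335,449): 171+335 > 449 → valid
(154,373,517): 154+373 > 517 → valid
(20,238,277): 20+238 ≤ 277 → not valid
(94,167,232): 94+167 > 232 → valid
(71,138,205): 71+138 > 205 → valid
(100,186,384): 100+186 ≤ 384 → not valid
4 of the 8 triples form a triangle.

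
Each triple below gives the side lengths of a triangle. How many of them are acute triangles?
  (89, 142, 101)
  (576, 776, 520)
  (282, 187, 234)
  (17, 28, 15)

(89,142,101): 89²+101² = 18122 < 20164 = 142² → obtuse
(576,776,520): 520²+576² = 602176 = 776² → right
(282,187,234): 187²+234² = 89725 > 79524 = 282² → acute
(17,28,15): 15²+17² = 514 < 784 = 28² → obtuse
1 of the 4 is acute.

1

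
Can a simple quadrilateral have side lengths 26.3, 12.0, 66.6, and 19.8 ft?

No

For a quadrilateral, each side must be shorter than the sum of the others.
Here the longest side is 66.6, but the remaining 3 sides sum to only 58.1.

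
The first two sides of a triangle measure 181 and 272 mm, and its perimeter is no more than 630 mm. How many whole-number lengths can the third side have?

Triangle inequality: 91 < x < 453. Perimeter ≤ 630 gives x ≤ 630 − 181 − 272 = 177.
So 91 < x ≤ 177; integers 92 through 177: 86 values.

86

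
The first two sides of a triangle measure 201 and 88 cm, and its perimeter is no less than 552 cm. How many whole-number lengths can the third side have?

Triangle inequality: 113 < x < 289. Perimeter ≥ 552 gives x ≥ 552 − 201 − 88 = 263.
So 263 ≤ x < 289; integers 263 through 288: 26 values.

26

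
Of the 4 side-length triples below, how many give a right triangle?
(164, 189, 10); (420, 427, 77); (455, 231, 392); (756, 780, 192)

3

(164,189,10): 10+164 ≤ 189, not a triangle
(420,427,77): 77²+420² = 182329 = 427² → right
(455,231,392): 231²+392² = 207025 = 455² → right
(756,780,192): 192²+756² = 608400 = 780² → right
3 of the 4 are right.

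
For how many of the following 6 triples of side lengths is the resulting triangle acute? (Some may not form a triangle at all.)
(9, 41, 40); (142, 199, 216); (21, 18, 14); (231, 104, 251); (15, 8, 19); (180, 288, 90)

(9,41,40): 9²+40² = 1681 = 41² → right
(142,199,216): 142²+199² = 59765 > 46656 = 216² → acute
(21,18,14): 14²+18² = 520 > 441 = 21² → acute
(231,104,251): 104²+231² = 64177 > 63001 = 251² → acute
(15,8,19): 8²+15² = 289 < 361 = 19² → obtuse
(180,288,90): 90+180 ≤ 288, not a triangle
3 of the 6 are acute.

3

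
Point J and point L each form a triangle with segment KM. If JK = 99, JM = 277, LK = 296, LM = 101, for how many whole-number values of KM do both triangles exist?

180

From triangle JKM: 178 < KM < 376.
From triangle LKM: 195 < KM < 397.
Intersection: 195 < KM < 376, so integers 196 through 375: 180 values.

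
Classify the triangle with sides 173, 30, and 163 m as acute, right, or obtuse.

Compare the square of the longest side to the sum of squares of the other two: 30² + 163² = 27469 < 29929 = 173².

obtuse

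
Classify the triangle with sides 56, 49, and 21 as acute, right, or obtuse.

Compare the square of the longest side to the sum of squares of the other two: 21² + 49² = 2842 < 3136 = 56².

obtuse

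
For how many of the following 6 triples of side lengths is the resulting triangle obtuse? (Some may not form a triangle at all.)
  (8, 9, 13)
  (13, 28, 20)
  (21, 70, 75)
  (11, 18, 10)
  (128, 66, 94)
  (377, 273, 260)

5

(8,9,13): 8²+9² = 145 < 169 = 13² → obtuse
(13,28,20): 13²+20² = 569 < 784 = 28² → obtuse
(21,70,75): 21²+70² = 5341 < 5625 = 75² → obtuse
(11,18,10): 10²+11² = 221 < 324 = 18² → obtuse
(128,66,94): 66²+94² = 13192 < 16384 = 128² → obtuse
(377,273,260): 260²+273² = 142129 = 377² → right
5 of the 6 are obtuse.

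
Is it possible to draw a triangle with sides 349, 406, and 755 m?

No

The two shorter sides sum to 755, exactly equal to the longest side 755.
That gives only a degenerate (flat) triangle — the inequality must be strict.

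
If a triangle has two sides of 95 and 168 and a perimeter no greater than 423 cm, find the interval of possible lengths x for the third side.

73 < x ≤ 160 cm

Triangle inequality alone gives 73 < x < 263.
The perimeter condition gives x ≤ 423 − 95 − 168 = 160.
Intersecting the two: 73 < x ≤ 160.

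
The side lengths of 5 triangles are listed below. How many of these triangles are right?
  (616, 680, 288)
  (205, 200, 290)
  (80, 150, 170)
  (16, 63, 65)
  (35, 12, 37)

(616,680,288): 288²+616² = 462400 = 680² → right
(205,200,290): 200²+205² = 82025 < 84100 = 290² → obtuse
(80,150,170): 80²+150² = 28900 = 170² → right
(16,63,65): 16²+63² = 4225 = 65² → right
(35,12,37): 12²+35² = 1369 = 37² → right
4 of the 5 are right.

4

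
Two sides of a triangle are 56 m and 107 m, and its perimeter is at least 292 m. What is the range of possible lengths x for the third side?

129 ≤ x < 163

Triangle inequality alone gives 51 < x < 163.
The perimeter condition gives x ≥ 292 − 56 − 107 = 129.
Intersecting the two: 129 ≤ x < 163.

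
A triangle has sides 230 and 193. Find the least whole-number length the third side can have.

The third side must be strictly greater than |230 − 193| = 37.
The smallest integer above 37 is 38.

38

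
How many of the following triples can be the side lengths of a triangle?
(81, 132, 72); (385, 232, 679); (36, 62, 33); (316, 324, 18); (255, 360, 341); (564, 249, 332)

(72,81,132): 72+81 > 132 → valid
(232,385,679): 232+385 ≤ 679 → not valid
(33,36,62): 33+36 > 62 → valid
(18,316,324): 18+316 > 324 → valid
(255,341,360): 255+341 > 360 → valid
(249,332,564): 249+332 > 564 → valid
5 of the 6 triples form a triangle.

5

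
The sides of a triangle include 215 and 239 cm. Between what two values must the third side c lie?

By the triangle inequality, c must be less than 215 + 239 = 454 and greater than |215 − 239| = 24.

24 < c < 454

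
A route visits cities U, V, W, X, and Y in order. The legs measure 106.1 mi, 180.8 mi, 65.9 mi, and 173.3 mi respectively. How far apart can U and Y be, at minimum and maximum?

The maximum is all hops collinear in one direction: 106.1 + 180.8 + 65.9 + 173.3 = 526.1.
The longest hop is 180.8; the others sum to 345.3. Since 180.8 ≤ 345.3, the path can fold back on itself completely, so the minimum distance is 0.

0 ≤ UY ≤ 526.1 mi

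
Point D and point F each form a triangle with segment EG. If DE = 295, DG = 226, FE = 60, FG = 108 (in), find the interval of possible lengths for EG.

69 < EG < 168

From triangle DEG: |295 − 226| < EG < 295 + 226, i.e. 69 < EG < 521.
From triangle FEG: 48 < EG < 168.
Both must hold, so EG lies in the intersection.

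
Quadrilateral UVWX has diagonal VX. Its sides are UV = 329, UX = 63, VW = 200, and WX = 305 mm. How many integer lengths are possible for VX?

From triangle UVX: 266 < VX < 392.
From triangle WVX: 105 < VX < 505.
Intersection: 266 < VX < 392, so integers 267 through 391: 125 values.

125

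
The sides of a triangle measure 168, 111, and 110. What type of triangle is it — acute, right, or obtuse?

Compare the square of the longest side to the sum of squares of the other two: 110² + 111² = 24421 < 28224 = 168².

obtuse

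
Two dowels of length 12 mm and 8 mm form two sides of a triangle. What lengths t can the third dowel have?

4 < t < 20

By the triangle inequality, t must be less than 12 + 8 = 20 and greater than |12 − 8| = 4.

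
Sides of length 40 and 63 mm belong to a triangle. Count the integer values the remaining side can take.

The third side lies in the open interval (23, 103).
Integers from 24 to 102 inclusive: 102 − 24 + 1 = 79.

79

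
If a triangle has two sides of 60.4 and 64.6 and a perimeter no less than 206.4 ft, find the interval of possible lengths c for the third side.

81.4 ≤ c < 125.0 ft

Triangle inequality alone gives 4.2 < c < 125.0.
The perimeter condition gives c ≥ 206.4 − 60.4 − 64.6 = 81.4.
Intersecting the two: 81.4 ≤ c < 125.0.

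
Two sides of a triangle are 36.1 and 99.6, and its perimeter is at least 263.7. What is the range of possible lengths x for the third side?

Triangle inequality alone gives 63.5 < x < 135.7.
The perimeter condition gives x ≥ 263.7 − 36.1 − 99.6 = 128.0.
Intersecting the two: 128.0 ≤ x < 135.7.

128.0 ≤ x < 135.7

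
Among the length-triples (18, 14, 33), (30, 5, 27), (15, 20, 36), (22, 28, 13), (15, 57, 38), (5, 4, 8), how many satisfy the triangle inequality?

3

(14,18,33): 14+18 ≤ 33 → not valid
(5,27,30): 5+27 > 30 → valid
(15,20,36): 15+20 ≤ 36 → not valid
(13,22,28): 13+22 > 28 → valid
(15,38,57): 15+38 ≤ 57 → not valid
(4,5,8): 4+5 > 8 → valid
3 of the 6 triples form a triangle.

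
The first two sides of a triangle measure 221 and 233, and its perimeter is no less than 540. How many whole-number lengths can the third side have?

368

Triangle inequality: 12 < x < 454. Perimeter ≥ 540 gives x ≥ 540 − 221 − 233 = 86.
So 86 ≤ x < 454; integers 86 through 453: 368 values.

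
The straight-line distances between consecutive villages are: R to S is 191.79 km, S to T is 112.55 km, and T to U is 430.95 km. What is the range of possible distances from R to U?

126.61 ≤ RU ≤ 735.29 km

The maximum is all hops collinear in one direction: 191.79 + 112.55 + 430.95 = 735.29.
The longest hop is 430.95; the others sum to 304.34. Folding the others back against it leaves at least 430.95 − 304.34 = 126.61.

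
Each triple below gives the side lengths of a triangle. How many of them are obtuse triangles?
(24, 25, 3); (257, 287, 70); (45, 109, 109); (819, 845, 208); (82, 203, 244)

(24,25,3): 3²+24² = 585 < 625 = 25² → obtuse
(257,287,70): 70²+257² = 70949 < 82369 = 287² → obtuse
(45,109,109): 45²+109² = 13906 > 11881 = 109² → acute
(819,845,208): 208²+819² = 714025 = 845² → right
(82,203,244): 82²+203² = 47933 < 59536 = 244² → obtuse
3 of the 5 are obtuse.

3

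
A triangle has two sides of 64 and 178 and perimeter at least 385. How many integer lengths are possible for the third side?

Triangle inequality: 114 < x < 242. Perimeter ≥ 385 gives x ≥ 385 − 64 − 178 = 143.
So 143 ≤ x < 242; integers 143 through 241: 99 values.

99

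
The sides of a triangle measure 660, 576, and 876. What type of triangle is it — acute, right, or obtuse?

right

Compare the square of the longest side to the sum of squares of the other two: 576² + 660² = 767376 = 876².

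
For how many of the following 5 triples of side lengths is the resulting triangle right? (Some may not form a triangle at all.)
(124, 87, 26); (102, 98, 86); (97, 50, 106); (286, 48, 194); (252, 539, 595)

(124,87,26): 26+87 ≤ 124, not a triangle
(102,98,86): 86²+98² = 17000 > 10404 = 102² → acute
(97,50,106): 50²+97² = 11909 > 11236 = 106² → acute
(286,48,194): 48+194 ≤ 286, not a triangle
(252,539,595): 252²+539² = 354025 = 595² → right
1 of the 5 is right.

1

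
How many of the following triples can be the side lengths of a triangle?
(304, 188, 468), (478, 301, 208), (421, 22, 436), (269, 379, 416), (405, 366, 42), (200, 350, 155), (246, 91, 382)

6

(188,304,468): 188+304 > 468 → valid
(208,301,478): 208+301 > 478 → valid
(22,421,436): 22+421 > 436 → valid
(269,379,416): 269+379 > 416 → valid
(42,366,405): 42+366 > 405 → valid
(155,200,350): 155+200 > 350 → valid
(91,246,382): 91+246 ≤ 382 → not valid
6 of the 7 triples form a triangle.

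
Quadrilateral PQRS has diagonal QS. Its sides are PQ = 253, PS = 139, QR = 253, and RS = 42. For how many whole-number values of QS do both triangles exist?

83

From triangle PQS: 114 < QS < 392.
From triangle RQS: 211 < QS < 295.
Intersection: 211 < QS < 295, so integers 212 through 294: 83 values.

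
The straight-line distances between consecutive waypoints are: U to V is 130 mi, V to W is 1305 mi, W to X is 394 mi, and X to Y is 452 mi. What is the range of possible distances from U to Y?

The maximum is all hops collinear in one direction: 130 + 1305 + 394 + 452 = 2281.
The longest hop is 1305; the others sum to 976. Folding the others back against it leaves at least 1305 − 976 = 329.

329 ≤ UY ≤ 2281 mi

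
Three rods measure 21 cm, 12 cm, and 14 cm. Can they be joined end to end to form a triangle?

Yes

The longest side is 21, and the other two sum to 26.
Since 26 > 21, the triangle inequality holds.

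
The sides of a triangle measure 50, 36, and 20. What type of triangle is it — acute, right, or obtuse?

obtuse

Compare the square of the longest side to the sum of squares of the other two: 20² + 36² = 1696 < 2500 = 50².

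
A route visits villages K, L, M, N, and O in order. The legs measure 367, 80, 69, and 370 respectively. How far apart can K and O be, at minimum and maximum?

0 ≤ KO ≤ 886

The maximum is all hops collinear in one direction: 367 + 80 + 69 + 370 = 886.
The longest hop is 370; the others sum to 516. Since 370 ≤ 516, the path can fold back on itself completely, so the minimum distance is 0.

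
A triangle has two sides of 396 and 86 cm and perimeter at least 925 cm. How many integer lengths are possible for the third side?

Triangle inequality: 310 < x < 482. Perimeter ≥ 925 gives x ≥ 925 − 396 − 86 = 443.
So 443 ≤ x < 482; integers 443 through 481: 39 values.

39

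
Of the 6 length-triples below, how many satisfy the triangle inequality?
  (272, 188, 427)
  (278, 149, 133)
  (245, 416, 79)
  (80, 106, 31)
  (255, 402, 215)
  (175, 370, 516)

(188,272,427): 188+272 > 427 → valid
(133,149,278): 133+149 > 278 → valid
(79,245,416): 79+245 ≤ 416 → not valid
(31,80,106): 31+80 > 106 → valid
(215,255,402): 215+255 > 402 → valid
(175,370,516): 175+370 > 516 → valid
5 of the 6 triples form a triangle.

5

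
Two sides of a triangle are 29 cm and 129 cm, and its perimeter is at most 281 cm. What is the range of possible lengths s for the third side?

Triangle inequality alone gives 100 < s < 158.
The perimeter condition gives s ≤ 281 − 29 − 129 = 123.
Intersecting the two: 100 < s ≤ 123.

100 < s ≤ 123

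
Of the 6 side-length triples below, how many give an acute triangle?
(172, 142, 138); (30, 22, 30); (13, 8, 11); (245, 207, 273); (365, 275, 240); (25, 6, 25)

(172,142,138): 138²+142² = 39208 > 29584 = 172² → acute
(30,22,30): 22²+30² = 1384 > 900 = 30² → acute
(13,8,11): 8²+11² = 185 > 169 = 13² → acute
(245,207,273): 207²+245² = 102874 > 74529 = 273² → acute
(365,275,240): 240²+275² = 133225 = 365² → right
(25,6,25): 6²+25² = 661 > 625 = 25² → acute
5 of the 6 are acute.

5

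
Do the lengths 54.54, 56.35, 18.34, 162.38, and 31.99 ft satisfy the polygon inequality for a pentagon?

For a pentagon, each side must be shorter than the sum of the others.
Here the longest side is 162.38, but the remaining 4 sides sum to only 161.22.

No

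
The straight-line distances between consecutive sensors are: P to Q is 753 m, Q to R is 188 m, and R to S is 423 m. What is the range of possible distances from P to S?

142 ≤ PS ≤ 1364 m

The maximum is all hops collinear in one direction: 753 + 188 + 423 = 1364.
The longest hop is 753; the others sum to 611. Folding the others back against it leaves at least 753 − 611 = 142.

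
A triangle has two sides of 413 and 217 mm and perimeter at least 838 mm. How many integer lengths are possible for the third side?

Triangle inequality: 196 < x < 630. Perimeter ≥ 838 gives x ≥ 838 − 413 − 217 = 208.
So 208 ≤ x < 630; integers 208 through 629: 422 values.

422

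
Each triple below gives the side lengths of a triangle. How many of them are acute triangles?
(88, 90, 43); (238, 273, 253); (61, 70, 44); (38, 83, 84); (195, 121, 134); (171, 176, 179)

(88,90,43): 43²+88² = 9593 > 8100 = 90² → acute
(238,273,253): 238²+253² = 120653 > 74529 = 273² → acute
(61,70,44): 44²+61² = 5657 > 4900 = 70² → acute
(38,83,84): 38²+83² = 8333 > 7056 = 84² → acute
(195,121,134): 121²+134² = 32597 < 38025 = 195² → obtuse
(171,176,179): 171²+176² = 60217 > 32041 = 179² → acute
5 of the 6 are acute.

5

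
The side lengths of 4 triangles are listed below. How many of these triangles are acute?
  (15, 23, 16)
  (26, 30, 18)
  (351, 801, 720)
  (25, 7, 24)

(15,23,16): 15²+16² = 481 < 529 = 23² → obtuse
(26,30,18): 18²+26² = 1000 > 900 = 30² → acute
(351,801,720): 351²+720² = 641601 = 801² → right
(25,7,24): 7²+24² = 625 = 25² → right
1 of the 4 is acute.

1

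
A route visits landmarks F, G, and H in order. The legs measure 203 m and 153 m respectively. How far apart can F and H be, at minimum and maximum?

By the triangle inequality, |203 − 153| ≤ FH ≤ 203 + 153.

50 ≤ FH ≤ 356 m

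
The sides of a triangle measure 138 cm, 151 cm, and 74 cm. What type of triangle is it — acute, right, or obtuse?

acute

Compare the square of the longest side to the sum of squares of the other two: 74² + 138² = 24520 > 22801 = 151².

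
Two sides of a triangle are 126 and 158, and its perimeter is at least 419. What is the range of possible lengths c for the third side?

135 ≤ c < 284

Triangle inequality alone gives 32 < c < 284.
The perimeter condition gives c ≥ 419 − 126 − 158 = 135.
Intersecting the two: 135 ≤ c < 284.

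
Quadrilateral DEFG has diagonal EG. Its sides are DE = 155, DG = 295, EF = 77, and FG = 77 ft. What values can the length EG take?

From triangle DEG: |155 − 295| < EG < 155 + 295, i.e. 140 < EG < 450.
From triangle FEG: 0 < EG < 154.
Both must hold, so EG lies in the intersection.

140 < EG < 154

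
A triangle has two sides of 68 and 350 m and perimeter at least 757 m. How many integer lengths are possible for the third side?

Triangle inequality: 282 < x < 418. Perimeter ≥ 757 gives x ≥ 757 − 68 − 350 = 339.
So 339 ≤ x < 418; integers 339 through 417: 79 values.

79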